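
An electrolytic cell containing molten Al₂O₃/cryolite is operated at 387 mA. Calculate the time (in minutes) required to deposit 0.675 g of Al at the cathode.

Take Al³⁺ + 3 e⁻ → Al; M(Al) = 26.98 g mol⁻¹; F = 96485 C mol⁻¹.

312 min

n(Al) = m/M = 0.675 / 26.98 = 0.02502 mol.
Each Al atom requires 3 electrons, so n(e⁻) = 3 × 0.02502 = 0.07506 mol.
Q = n(e⁻)·F = 0.07506 × 96485 = 7242 C.
t = Q/I = 7242 / 0.3870 A = 18710 s = 312 min.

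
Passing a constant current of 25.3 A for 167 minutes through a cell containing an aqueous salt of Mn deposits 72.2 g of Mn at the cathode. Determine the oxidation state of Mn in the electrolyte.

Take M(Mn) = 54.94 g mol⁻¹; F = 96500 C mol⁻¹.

Q = I·t = 25.30 A × 10020 s = 253500 C, so n(e⁻) = 253500/96500 = 2.627 mol.
n(Mn) deposited = 72.2 / 54.94 = 1.314 mol.
Electrons per atom = n(e⁻)/n(Mn) = 2.627 / 1.314 = 2.00 ≈ 2, so the ion is Mn²⁺.

+2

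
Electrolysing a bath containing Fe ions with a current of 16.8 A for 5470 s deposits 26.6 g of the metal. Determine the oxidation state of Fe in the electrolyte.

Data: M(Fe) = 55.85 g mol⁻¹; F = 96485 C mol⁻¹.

+2

Q = I·t = 16.80 A × 5470.0 s = 91900 C, so n(e⁻) = 91900/96485 = 0.9524 mol.
n(Fe) deposited = 26.6 / 55.85 = 0.4763 mol.
Electrons per atom = n(e⁻)/n(Fe) = 0.9524 / 0.4763 = 2.00 ≈ 2, so the ion is Fe²⁺.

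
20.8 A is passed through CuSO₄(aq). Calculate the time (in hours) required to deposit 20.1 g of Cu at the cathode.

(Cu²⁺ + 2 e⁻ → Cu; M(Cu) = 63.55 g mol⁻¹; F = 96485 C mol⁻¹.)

n(Cu) = m/M = 20.1 / 63.55 = 0.3163 mol.
Each Cu atom requires 2 electrons, so n(e⁻) = 2 × 0.3163 = 0.6326 mol.
Q = n(e⁻)·F = 0.6326 × 96485 = 61030 C.
t = Q/I = 61030 / 20.80 A = 2934 s = 0.815 h.

0.815 h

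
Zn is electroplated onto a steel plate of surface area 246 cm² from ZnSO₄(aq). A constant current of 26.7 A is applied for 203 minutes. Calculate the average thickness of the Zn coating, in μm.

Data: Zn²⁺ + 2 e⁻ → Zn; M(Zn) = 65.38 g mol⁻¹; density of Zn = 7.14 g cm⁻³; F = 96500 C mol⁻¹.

Q = I·t = 26.70 × 12180 = 325200 C; n(e⁻) = 3.370 mol.
n(Zn) = n(e⁻)/2 = 1.685 mol, so m = 1.685 × 65.38 = 110.2 g.
Volume = m/ρ = 110.2 / 7.14 = 15.43 cm³.
Thickness = V/A = 15.43 / 246 = 0.0627 cm = 627 μm.

627 μm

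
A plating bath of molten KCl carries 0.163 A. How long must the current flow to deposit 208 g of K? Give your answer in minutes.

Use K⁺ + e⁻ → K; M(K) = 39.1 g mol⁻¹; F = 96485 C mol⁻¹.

n(K) = m/M = 208 / 39.1 = 5.320 mol.
Each K atom requires 1 electron, so n(e⁻) = 1 × 5.320 = 5.320 mol.
Q = n(e⁻)·F = 5.320 × 96485 = 513300 C.
t = Q/I = 513300 / 0.1630 A = 3149000 s = 52500 min.

52500 min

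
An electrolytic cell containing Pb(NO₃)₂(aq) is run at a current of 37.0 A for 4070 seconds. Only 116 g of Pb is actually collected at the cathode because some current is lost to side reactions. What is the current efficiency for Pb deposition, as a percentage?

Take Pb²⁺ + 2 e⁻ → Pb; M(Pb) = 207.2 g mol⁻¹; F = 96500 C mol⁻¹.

Q = I·t = 37.00 × 4070.0 = 150600 C; n(e⁻) = 150600/96500 = 1.561 mol.
Theoretical n(Pb) = n(e⁻)/2 = 0.7803 mol, i.e. m_theo = 0.7803 × 207.2 = 161.7 g.
Efficiency = m_actual / m_theo = 116 / 161.7 = 71.8 %.

71.8 %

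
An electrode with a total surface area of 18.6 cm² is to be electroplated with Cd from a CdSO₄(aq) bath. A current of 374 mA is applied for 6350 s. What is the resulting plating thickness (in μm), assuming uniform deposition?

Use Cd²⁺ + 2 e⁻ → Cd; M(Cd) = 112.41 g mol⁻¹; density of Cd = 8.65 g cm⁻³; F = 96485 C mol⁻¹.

Q = I·t = 0.3740 × 6350.0 = 2375 C; n(e⁻) = 0.02461 mol.
n(Cd) = n(e⁻)/2 = 0.01231 mol, so m = 0.01231 × 112.41 = 1.383 g.
Volume = m/ρ = 1.383 / 8.65 = 0.1599 cm³.
Thickness = V/A = 0.1599 / 18.6 = 0.00860 cm = 86.0 μm.

86.0 μm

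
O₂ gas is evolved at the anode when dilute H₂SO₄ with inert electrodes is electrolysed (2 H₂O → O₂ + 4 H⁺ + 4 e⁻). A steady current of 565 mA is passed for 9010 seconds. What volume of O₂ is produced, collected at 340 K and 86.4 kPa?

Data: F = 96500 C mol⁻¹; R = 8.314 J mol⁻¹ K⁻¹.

Q = I·t = 0.5650 A × 9010.0 s = 5091 C.
n(e⁻) = Q/F = 5091 / 96500 = 0.05275 mol.
4 electrons are transferred per O₂ molecule, so n(O₂) = 0.05275 / 4 = 0.01319 mol.
V = nRT/P = (0.01319 × 8.314 × 340) / (86.4 × 10³ Pa) = 4.31 × 10⁻⁴ m³ = 0.431 L.

0.431 L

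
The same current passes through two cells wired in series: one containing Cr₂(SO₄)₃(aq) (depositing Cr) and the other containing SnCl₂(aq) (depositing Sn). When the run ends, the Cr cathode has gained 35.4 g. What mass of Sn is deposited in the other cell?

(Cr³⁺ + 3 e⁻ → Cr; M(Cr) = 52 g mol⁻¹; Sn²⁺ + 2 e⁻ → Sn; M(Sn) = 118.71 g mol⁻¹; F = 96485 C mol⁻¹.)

n(Cr) = 35.4 / 52 = 0.6808 mol.
Since Cr³⁺ + 3 e⁻ → Cr, n(e⁻) passed = 3 × 0.6808 = 2.042 mol.
Cells in series carry the same charge, so the same 2.042 mol of electrons passes through cell 2.
Sn²⁺ + 2 e⁻ → Sn, so n(Sn) = 2.042 / 2 = 1.021 mol.
m(Sn) = 1.021 × 118.71 = 121 g.

121 g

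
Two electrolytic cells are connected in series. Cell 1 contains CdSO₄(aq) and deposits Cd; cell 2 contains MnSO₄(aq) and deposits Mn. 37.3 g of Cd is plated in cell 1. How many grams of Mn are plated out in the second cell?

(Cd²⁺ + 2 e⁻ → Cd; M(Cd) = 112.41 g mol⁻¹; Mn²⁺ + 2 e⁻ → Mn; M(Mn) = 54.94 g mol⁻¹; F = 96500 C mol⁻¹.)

18.2 g

n(Cd) = 37.3 / 112.41 = 0.3318 mol.
Since Cd²⁺ + 2 e⁻ → Cd, n(e⁻) passed = 2 × 0.3318 = 0.6636 mol.
Cells in series carry the same charge, so the same 0.6636 mol of electrons passes through cell 2.
Mn²⁺ + 2 e⁻ → Mn, so n(Mn) = 0.6636 / 2 = 0.3318 mol.
m(Mn) = 0.3318 × 54.94 = 18.2 g.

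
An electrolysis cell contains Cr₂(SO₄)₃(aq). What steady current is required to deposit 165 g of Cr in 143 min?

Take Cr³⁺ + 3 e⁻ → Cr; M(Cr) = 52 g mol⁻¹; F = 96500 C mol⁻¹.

n(Cr) = 165 / 52 = 3.173 mol.
n(e⁻) = 3 × 3.173 = 9.519 mol.
Q = n(e⁻)·F = 9.519 × 96500 = 918600 C.
I = Q/t = 918600 / 8580.0 s = 107 A.

107 A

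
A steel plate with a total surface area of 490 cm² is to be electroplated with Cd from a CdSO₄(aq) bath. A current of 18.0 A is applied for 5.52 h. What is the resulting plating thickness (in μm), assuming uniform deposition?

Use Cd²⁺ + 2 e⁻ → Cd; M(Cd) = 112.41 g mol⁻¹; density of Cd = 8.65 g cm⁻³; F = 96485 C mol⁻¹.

492 μm

Q = I·t = 18.00 × 19872 = 357700 C; n(e⁻) = 3.707 mol.
n(Cd) = n(e⁻)/2 = 1.854 mol, so m = 1.854 × 112.41 = 208.4 g.
Volume = m/ρ = 208.4 / 8.65 = 24.09 cm³.
Thickness = V/A = 24.09 / 490 = 0.0492 cm = 492 μm.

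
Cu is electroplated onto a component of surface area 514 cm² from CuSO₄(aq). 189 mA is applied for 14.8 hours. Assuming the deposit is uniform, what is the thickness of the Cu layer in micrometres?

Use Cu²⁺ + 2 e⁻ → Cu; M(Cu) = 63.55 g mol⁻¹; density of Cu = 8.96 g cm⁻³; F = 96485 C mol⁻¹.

7.20 μm

Q = I·t = 0.1890 × 53280 = 10070 C; n(e⁻) = 0.1044 mol.
n(Cu) = n(e⁻)/2 = 0.05218 mol, so m = 0.05218 × 63.55 = 3.316 g.
Volume = m/ρ = 3.316 / 8.96 = 0.3701 cm³.
Thickness = V/A = 0.3701 / 514 = 7.20 × 10⁻⁴ cm = 7.20 μm.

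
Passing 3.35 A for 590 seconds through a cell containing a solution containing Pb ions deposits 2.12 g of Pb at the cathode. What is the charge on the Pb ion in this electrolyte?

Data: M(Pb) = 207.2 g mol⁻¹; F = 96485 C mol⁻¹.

+2

Q = I·t = 3.350 A × 590.00 s = 1976 C, so n(e⁻) = 1976/96485 = 0.02049 mol.
n(Pb) deposited = 2.12 / 207.2 = 0.01023 mol.
Electrons per atom = n(e⁻)/n(Pb) = 0.02049 / 0.01023 = 2.00 ≈ 2, so the ion is Pb²⁺.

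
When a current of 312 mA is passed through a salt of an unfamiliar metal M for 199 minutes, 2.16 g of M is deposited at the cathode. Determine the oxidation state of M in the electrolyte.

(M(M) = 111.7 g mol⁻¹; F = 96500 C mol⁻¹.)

Q = I·t = 0.3120 A × 11940 s = 3725 C, so n(e⁻) = 3725/96500 = 0.03860 mol.
n(M) deposited = 2.16 / 111.7 = 0.01934 mol.
Electrons per atom = n(e⁻)/n(M) = 0.03860 / 0.01934 = 2.00 ≈ 2, so the ion is M²⁺.

+2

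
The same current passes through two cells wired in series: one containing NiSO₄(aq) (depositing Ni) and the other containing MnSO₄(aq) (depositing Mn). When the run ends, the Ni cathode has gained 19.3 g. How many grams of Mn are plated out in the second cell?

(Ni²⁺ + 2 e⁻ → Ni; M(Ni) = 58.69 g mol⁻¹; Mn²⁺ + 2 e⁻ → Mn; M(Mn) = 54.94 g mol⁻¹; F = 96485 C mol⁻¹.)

18.1 g

n(Ni) = 19.3 / 58.69 = 0.3288 mol.
Since Ni²⁺ + 2 e⁻ → Ni, n(e⁻) passed = 2 × 0.3288 = 0.6577 mol.
Cells in series carry the same charge, so the same 0.6577 mol of electrons passes through cell 2.
Mn²⁺ + 2 e⁻ → Mn, so n(Mn) = 0.6577 / 2 = 0.3288 mol.
m(Mn) = 0.3288 × 54.94 = 18.1 g.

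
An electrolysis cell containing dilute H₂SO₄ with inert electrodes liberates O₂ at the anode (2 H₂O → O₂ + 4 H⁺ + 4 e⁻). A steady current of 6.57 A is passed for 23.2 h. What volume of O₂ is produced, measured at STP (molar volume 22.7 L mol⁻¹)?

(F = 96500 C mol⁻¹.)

Q = I·t = 6.570 A × 83520 s = 548700 C.
n(e⁻) = Q/F = 548700 / 96500 = 5.686 mol.
4 electrons are transferred per O₂ molecule, so n(O₂) = 5.686 / 4 = 1.422 mol.
V = n × V_m = 1.422 × 22.7 = 32.3 L.

32.3 L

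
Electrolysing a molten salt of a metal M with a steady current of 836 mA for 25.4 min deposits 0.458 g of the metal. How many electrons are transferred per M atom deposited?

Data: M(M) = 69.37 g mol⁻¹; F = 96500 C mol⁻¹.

2

Q = I·t = 0.8360 A × 1524.0 s = 1274 C, so n(e⁻) = 1274/96500 = 0.01320 mol.
n(M) deposited = 0.458 / 69.37 = 0.006602 mol.
Electrons per atom = n(e⁻)/n(M) = 0.01320 / 0.006602 = 2.00 ≈ 2, so the ion is M²⁺.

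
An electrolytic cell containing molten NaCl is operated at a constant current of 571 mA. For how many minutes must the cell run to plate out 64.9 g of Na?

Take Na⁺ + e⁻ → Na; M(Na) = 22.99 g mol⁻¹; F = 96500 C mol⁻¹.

7950 min

n(Na) = m/M = 64.9 / 22.99 = 2.823 mol.
Each Na atom requires 1 electron, so n(e⁻) = 1 × 2.823 = 2.823 mol.
Q = n(e⁻)·F = 2.823 × 96500 = 272400 C.
t = Q/I = 272400 / 0.5710 A = 477100 s = 7950 min.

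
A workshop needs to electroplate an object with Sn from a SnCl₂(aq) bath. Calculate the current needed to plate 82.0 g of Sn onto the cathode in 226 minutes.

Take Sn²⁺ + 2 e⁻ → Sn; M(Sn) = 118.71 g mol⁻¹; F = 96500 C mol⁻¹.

n(Sn) = 82.0 / 118.71 = 0.6908 mol.
n(e⁻) = 2 × 0.6908 = 1.382 mol.
Q = n(e⁻)·F = 1.382 × 96500 = 133300 C.
I = Q/t = 133300 / 13560 s = 9.83 A.

9.83 A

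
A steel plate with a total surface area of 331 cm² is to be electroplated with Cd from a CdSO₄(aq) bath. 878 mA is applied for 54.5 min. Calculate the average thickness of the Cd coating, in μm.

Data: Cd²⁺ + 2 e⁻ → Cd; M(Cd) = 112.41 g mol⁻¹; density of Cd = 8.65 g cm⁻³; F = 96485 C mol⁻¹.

5.84 μm

Q = I·t = 0.8780 × 3270.0 = 2871 C; n(e⁻) = 0.02976 mol.
n(Cd) = n(e⁻)/2 = 0.01488 mol, so m = 0.01488 × 112.41 = 1.672 g.
Volume = m/ρ = 1.672 / 8.65 = 0.1933 cm³.
Thickness = V/A = 0.1933 / 331 = 5.84 × 10⁻⁴ cm = 5.84 μm.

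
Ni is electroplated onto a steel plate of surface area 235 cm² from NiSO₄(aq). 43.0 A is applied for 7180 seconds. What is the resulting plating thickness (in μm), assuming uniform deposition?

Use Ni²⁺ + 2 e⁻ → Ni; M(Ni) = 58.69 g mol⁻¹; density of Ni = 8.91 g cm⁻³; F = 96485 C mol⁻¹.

Q = I·t = 43.00 × 7180.0 = 308700 C; n(e⁻) = 3.200 mol.
n(Ni) = n(e⁻)/2 = 1.600 mol, so m = 1.600 × 58.69 = 93.90 g.
Volume = m/ρ = 93.90 / 8.91 = 10.54 cm³.
Thickness = V/A = 10.54 / 235 = 0.0448 cm = 448 μm.

448 μm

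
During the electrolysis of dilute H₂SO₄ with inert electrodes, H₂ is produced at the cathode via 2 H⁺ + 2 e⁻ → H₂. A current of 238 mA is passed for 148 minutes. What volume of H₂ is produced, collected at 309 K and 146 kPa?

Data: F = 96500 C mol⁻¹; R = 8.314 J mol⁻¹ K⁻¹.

0.193 L

Q = I·t = 0.2380 A × 8880.0 s = 2113 C.
n(e⁻) = Q/F = 2113 / 96500 = 0.02190 mol.
2 electrons are transferred per H₂ molecule, so n(H₂) = 0.02190 / 2 = 0.01095 mol.
V = nRT/P = (0.01095 × 8.314 × 309) / (146 × 10³ Pa) = 1.93 × 10⁻⁴ m³ = 0.193 L.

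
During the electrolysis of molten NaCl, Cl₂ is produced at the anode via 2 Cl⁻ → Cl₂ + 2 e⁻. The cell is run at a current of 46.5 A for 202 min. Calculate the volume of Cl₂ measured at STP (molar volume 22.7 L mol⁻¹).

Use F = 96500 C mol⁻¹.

Q = I·t = 46.50 A × 12120 s = 563600 C.
n(e⁻) = Q/F = 563600 / 96500 = 5.840 mol.
2 electrons are transferred per Cl₂ molecule, so n(Cl₂) = 5.840 / 2 = 2.920 mol.
V = n × V_m = 2.920 × 22.7 = 66.3 L.

66.3 L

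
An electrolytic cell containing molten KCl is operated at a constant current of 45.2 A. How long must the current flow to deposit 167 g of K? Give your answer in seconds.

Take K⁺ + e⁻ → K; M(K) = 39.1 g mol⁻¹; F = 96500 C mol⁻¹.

9120 s

n(K) = m/M = 167 / 39.1 = 4.271 mol.
Each K atom requires 1 electron, so n(e⁻) = 1 × 4.271 = 4.271 mol.
Q = n(e⁻)·F = 4.271 × 96500 = 412200 C.
t = Q/I = 412200 / 45.20 A = 9119 s.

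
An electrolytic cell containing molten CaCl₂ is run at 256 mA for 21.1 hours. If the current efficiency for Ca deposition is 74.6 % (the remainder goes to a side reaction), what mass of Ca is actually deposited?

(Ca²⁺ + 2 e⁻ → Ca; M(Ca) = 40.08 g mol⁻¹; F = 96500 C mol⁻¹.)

3.01 g

Q = I·t = 0.2560 × 75960 = 19450 C.
n(e⁻) = 19450/96500 = 0.2015 mol; theoretically n(Ca) = 0.2015/2 = 0.1008 mol, m_theo = 4.038 g.
At 74.6 % efficiency, m_actual = 0.746 × 4.038 = 3.01 g.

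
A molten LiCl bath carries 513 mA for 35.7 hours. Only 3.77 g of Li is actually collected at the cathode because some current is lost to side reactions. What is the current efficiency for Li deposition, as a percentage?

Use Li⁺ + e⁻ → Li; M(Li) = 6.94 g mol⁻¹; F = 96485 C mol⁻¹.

Q = I·t = 0.5130 × 128520 = 65930 C; n(e⁻) = 65930/96485 = 0.6833 mol.
Theoretical n(Li) = n(e⁻)/1 = 0.6833 mol, i.e. m_theo = 0.6833 × 6.94 = 4.742 g.
Efficiency = m_actual / m_theo = 3.77 / 4.742 = 79.5 %.

79.5 %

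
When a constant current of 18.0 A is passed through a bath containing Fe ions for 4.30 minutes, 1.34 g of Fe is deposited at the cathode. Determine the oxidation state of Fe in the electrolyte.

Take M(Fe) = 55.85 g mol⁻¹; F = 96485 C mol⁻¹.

+2

Q = I·t = 18.00 A × 258.00 s = 4644 C, so n(e⁻) = 4644/96485 = 0.04813 mol.
n(Fe) deposited = 1.34 / 55.85 = 0.02399 mol.
Electrons per atom = n(e⁻)/n(Fe) = 0.04813 / 0.02399 = 2.01 ≈ 2, so the ion is Fe²⁺.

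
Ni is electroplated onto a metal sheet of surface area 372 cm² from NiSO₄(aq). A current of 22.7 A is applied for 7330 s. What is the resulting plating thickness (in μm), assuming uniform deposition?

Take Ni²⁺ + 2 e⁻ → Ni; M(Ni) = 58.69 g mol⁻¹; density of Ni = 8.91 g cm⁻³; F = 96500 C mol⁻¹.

153 μm

Q = I·t = 22.70 × 7330.0 = 166400 C; n(e⁻) = 1.724 mol.
n(Ni) = n(e⁻)/2 = 0.8621 mol, so m = 0.8621 × 58.69 = 50.60 g.
Volume = m/ρ = 50.60 / 8.91 = 5.679 cm³.
Thickness = V/A = 5.679 / 372 = 0.0153 cm = 153 μm.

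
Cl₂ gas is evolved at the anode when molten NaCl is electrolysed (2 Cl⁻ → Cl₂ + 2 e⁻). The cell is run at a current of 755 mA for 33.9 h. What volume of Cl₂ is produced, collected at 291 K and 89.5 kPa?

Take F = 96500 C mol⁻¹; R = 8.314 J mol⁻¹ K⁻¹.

12.9 L

Q = I·t = 0.7550 A × 122040 s = 92140 C.
n(e⁻) = Q/F = 92140 / 96500 = 0.9548 mol.
2 electrons are transferred per Cl₂ molecule, so n(Cl₂) = 0.9548 / 2 = 0.4774 mol.
V = nRT/P = (0.4774 × 8.314 × 291) / (89.5 × 10³ Pa) = 0.0129 m³ = 12.9 L.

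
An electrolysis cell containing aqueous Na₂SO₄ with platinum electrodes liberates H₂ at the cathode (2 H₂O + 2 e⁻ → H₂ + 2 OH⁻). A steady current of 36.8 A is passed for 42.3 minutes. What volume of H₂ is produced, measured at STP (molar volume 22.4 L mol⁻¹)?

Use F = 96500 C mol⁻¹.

Q = I·t = 36.80 A × 2538.0 s = 93400 C.
n(e⁻) = Q/F = 93400 / 96500 = 0.9679 mol.
2 electrons are transferred per H₂ molecule, so n(H₂) = 0.9679 / 2 = 0.4839 mol.
V = n × V_m = 0.4839 × 22.4 = 10.8 L.

10.8 L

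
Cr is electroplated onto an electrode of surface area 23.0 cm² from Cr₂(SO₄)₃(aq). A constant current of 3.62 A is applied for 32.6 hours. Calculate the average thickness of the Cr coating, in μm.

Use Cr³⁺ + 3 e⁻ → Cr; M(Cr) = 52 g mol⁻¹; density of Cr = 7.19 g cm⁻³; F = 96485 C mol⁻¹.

Q = I·t = 3.620 × 117360 = 424800 C; n(e⁻) = 4.403 mol.
n(Cr) = n(e⁻)/3 = 1.468 mol, so m = 1.468 × 52 = 76.32 g.
Volume = m/ρ = 76.32 / 7.19 = 10.62 cm³.
Thickness = V/A = 10.62 / 23.0 = 0.462 cm = 4620 μm.

4620 μm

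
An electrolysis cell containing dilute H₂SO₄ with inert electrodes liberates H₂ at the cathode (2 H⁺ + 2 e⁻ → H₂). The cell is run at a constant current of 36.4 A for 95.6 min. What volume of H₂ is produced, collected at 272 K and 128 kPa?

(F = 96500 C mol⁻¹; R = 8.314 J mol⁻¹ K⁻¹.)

Q = I·t = 36.40 A × 5736.0 s = 208800 C.
n(e⁻) = Q/F = 208800 / 96500 = 2.164 mol.
2 electrons are transferred per H₂ molecule, so n(H₂) = 2.164 / 2 = 1.082 mol.
V = nRT/P = (1.082 × 8.314 × 272) / (128 × 10³ Pa) = 0.0191 m³ = 19.1 L.

19.1 L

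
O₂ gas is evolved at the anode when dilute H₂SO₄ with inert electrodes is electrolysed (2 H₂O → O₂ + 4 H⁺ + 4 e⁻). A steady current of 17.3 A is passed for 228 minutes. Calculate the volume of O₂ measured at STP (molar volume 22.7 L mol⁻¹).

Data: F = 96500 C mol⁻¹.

Q = I·t = 17.30 A × 13680 s = 236700 C.
n(e⁻) = Q/F = 236700 / 96500 = 2.452 mol.
4 electrons are transferred per O₂ molecule, so n(O₂) = 2.452 / 4 = 0.6131 mol.
V = n × V_m = 0.6131 × 22.7 = 13.9 L.

13.9 L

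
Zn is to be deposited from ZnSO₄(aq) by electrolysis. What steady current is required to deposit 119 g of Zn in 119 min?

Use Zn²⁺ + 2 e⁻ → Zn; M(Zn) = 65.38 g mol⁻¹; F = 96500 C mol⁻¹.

49.2 A

n(Zn) = 119 / 65.38 = 1.820 mol.
n(e⁻) = 2 × 1.820 = 3.640 mol.
Q = n(e⁻)·F = 3.640 × 96500 = 351300 C.
I = Q/t = 351300 / 7140.0 s = 49.2 A.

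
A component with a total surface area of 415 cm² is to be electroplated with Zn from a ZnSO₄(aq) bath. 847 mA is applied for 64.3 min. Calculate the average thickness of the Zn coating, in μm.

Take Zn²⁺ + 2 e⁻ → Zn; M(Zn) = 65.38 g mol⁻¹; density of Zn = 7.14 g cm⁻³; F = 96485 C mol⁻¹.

3.74 μm

Q = I·t = 0.8470 × 3858.0 = 3268 C; n(e⁻) = 0.03387 mol.
n(Zn) = n(e⁻)/2 = 0.01693 mol, so m = 0.01693 × 65.38 = 1.107 g.
Volume = m/ρ = 1.107 / 7.14 = 0.1551 cm³.
Thickness = V/A = 0.1551 / 415 = 3.74 × 10⁻⁴ cm = 3.74 μm.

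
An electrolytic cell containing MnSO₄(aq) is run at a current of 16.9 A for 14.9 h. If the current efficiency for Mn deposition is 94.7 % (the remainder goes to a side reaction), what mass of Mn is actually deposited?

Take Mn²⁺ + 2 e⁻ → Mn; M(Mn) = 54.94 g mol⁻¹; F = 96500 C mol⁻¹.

Q = I·t = 16.90 × 53640 = 906500 C.
n(e⁻) = 906500/96500 = 9.394 mol; theoretically n(Mn) = 9.394/2 = 4.697 mol, m_theo = 258.1 g.
At 94.7 % efficiency, m_actual = 0.947 × 258.1 = 244 g.

244 g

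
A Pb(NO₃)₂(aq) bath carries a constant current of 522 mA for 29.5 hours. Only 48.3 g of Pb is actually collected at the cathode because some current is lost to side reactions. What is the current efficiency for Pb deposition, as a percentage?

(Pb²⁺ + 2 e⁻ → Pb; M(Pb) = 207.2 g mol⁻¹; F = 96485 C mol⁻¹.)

Q = I·t = 0.5220 × 106200 = 55440 C; n(e⁻) = 55440/96485 = 0.5746 mol.
Theoretical n(Pb) = n(e⁻)/2 = 0.2873 mol, i.e. m_theo = 0.2873 × 207.2 = 59.52 g.
Efficiency = m_actual / m_theo = 48.3 / 59.52 = 81.1 %.

81.1 %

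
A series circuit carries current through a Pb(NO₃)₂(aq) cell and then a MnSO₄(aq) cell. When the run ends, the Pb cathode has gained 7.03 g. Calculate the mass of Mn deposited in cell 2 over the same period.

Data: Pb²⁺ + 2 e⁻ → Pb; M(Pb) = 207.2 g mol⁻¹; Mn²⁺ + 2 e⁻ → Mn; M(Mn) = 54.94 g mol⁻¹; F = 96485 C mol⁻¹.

n(Pb) = 7.03 / 207.2 = 0.03393 mol.
Since Pb²⁺ + 2 e⁻ → Pb, n(e⁻) passed = 2 × 0.03393 = 0.06786 mol.
Cells in series carry the same charge, so the same 0.06786 mol of electrons passes through cell 2.
Mn²⁺ + 2 e⁻ → Mn, so n(Mn) = 0.06786 / 2 = 0.03393 mol.
m(Mn) = 0.03393 × 54.94 = 1.86 g.

1.86 g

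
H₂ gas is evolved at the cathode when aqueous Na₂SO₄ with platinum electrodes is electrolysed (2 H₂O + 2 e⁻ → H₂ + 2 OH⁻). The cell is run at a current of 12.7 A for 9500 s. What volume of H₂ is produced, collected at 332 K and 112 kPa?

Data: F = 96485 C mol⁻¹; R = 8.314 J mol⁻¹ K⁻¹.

Q = I·t = 12.70 A × 9500.0 s = 120600 C.
n(e⁻) = Q/F = 120600 / 96485 = 1.250 mol.
2 electrons are transferred per H₂ molecule, so n(H₂) = 1.250 / 2 = 0.6252 mol.
V = nRT/P = (0.6252 × 8.314 × 332) / (112 × 10³ Pa) = 0.0154 m³ = 15.4 L.

15.4 L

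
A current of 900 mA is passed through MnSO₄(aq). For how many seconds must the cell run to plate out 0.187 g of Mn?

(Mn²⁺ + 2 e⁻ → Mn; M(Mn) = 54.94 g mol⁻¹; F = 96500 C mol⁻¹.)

730 s

n(Mn) = m/M = 0.187 / 54.94 = 0.003404 mol.
Each Mn atom requires 2 electrons, so n(e⁻) = 2 × 0.003404 = 0.006807 mol.
Q = n(e⁻)·F = 0.006807 × 96500 = 656.9 C.
t = Q/I = 656.9 / 0.9000 A = 729.9 s.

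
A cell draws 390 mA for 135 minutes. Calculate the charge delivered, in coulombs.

3160 C

Q = I·t = 0.3900 A × 8100.0 s = 3160 C.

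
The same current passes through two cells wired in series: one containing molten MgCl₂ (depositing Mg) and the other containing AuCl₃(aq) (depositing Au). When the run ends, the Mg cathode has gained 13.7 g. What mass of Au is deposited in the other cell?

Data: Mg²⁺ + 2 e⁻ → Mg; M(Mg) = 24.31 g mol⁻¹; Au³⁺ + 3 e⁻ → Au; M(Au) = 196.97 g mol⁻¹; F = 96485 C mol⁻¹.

74.0 g

n(Mg) = 13.7 / 24.31 = 0.5636 mol.
Since Mg²⁺ + 2 e⁻ → Mg, n(e⁻) passed = 2 × 0.5636 = 1.127 mol.
Cells in series carry the same charge, so the same 1.127 mol of electrons passes through cell 2.
Au³⁺ + 3 e⁻ → Au, so n(Au) = 1.127 / 3 = 0.3757 mol.
m(Au) = 0.3757 × 196.97 = 74.0 g.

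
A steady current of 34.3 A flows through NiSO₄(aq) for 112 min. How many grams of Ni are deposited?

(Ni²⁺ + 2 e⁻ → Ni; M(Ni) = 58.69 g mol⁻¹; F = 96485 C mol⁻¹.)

70.1 g

Q = I·t = 34.30 A × 6720.0 s = 230500 C.
n(e⁻) = Q/F = 230500 / 96485 = 2.389 mol.
Ni²⁺ + 2 e⁻ → Ni, so n(Ni) = n(e⁻)/2 = 1.194 mol.
m = n·M = 1.194 × 58.69 = 70.1 g.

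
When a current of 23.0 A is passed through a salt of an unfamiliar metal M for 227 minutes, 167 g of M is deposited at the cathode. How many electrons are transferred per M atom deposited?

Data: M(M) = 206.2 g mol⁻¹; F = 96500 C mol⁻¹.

4

Q = I·t = 23.00 A × 13620 s = 313300 C, so n(e⁻) = 313300/96500 = 3.246 mol.
n(M) deposited = 167 / 206.2 = 0.8099 mol.
Electrons per atom = n(e⁻)/n(M) = 3.246 / 0.8099 = 4.01 ≈ 4, so the ion is M⁴⁺.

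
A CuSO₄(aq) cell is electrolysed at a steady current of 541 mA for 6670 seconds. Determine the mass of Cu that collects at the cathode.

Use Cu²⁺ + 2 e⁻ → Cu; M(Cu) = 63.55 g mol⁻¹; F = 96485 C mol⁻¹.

1.19 g

Q = I·t = 0.5410 A × 6670.0 s = 3608 C.
n(e⁻) = Q/F = 3608 / 96485 = 0.03740 mol.
Cu²⁺ + 2 e⁻ → Cu, so n(Cu) = n(e⁻)/2 = 0.01870 mol.
m = n·M = 0.01870 × 63.55 = 1.19 g.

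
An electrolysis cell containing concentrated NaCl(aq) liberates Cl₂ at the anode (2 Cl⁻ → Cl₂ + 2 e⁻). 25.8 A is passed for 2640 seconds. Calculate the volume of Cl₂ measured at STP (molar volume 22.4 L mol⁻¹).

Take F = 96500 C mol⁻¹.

7.91 L

Q = I·t = 25.80 A × 2640.0 s = 68110 C.
n(e⁻) = Q/F = 68110 / 96500 = 0.7058 mol.
2 electrons are transferred per Cl₂ molecule, so n(Cl₂) = 0.7058 / 2 = 0.3529 mol.
V = n × V_m = 0.3529 × 22.4 = 7.91 L.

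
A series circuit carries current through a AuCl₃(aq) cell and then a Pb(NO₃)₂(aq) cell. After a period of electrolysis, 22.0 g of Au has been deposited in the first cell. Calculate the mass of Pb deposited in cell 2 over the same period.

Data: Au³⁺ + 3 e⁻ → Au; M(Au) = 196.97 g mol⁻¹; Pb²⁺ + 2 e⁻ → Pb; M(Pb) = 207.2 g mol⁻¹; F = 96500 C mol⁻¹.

34.7 g

n(Au) = 22.0 / 196.97 = 0.1117 mol.
Since Au³⁺ + 3 e⁻ → Au, n(e⁻) passed = 3 × 0.1117 = 0.3351 mol.
Cells in series carry the same charge, so the same 0.3351 mol of electrons passes through cell 2.
Pb²⁺ + 2 e⁻ → Pb, so n(Pb) = 0.3351 / 2 = 0.1675 mol.
m(Pb) = 0.1675 × 207.2 = 34.7 g.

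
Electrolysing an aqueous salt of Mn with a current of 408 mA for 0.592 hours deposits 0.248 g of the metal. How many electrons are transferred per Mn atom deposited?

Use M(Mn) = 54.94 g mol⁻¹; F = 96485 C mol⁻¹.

Q = I·t = 0.4080 A × 2131.2 s = 869.5 C, so n(e⁻) = 869.5/96485 = 0.009012 mol.
n(Mn) deposited = 0.248 / 54.94 = 0.004514 mol.
Electrons per atom = n(e⁻)/n(Mn) = 0.009012 / 0.004514 = 2.00 ≈ 2, so the ion is Mn²⁺.

2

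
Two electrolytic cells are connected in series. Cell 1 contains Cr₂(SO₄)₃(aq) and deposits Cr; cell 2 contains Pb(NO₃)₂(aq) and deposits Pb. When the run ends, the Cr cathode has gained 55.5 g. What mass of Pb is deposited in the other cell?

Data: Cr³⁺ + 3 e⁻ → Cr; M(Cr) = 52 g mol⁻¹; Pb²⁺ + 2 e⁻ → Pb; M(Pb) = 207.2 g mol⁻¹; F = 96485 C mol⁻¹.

n(Cr) = 55.5 / 52 = 1.067 mol.
Since Cr³⁺ + 3 e⁻ → Cr, n(e⁻) passed = 3 × 1.067 = 3.202 mol.
Cells in series carry the same charge, so the same 3.202 mol of electrons passes through cell 2.
Pb²⁺ + 2 e⁻ → Pb, so n(Pb) = 3.202 / 2 = 1.601 mol.
m(Pb) = 1.601 × 207.2 = 332 g.

332 g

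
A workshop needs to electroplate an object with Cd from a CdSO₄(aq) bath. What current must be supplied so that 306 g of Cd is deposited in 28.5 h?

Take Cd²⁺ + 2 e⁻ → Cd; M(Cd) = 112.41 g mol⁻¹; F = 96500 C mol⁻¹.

5.12 A

n(Cd) = 306 / 112.41 = 2.722 mol.
n(e⁻) = 2 × 2.722 = 5.444 mol.
Q = n(e⁻)·F = 5.444 × 96500 = 525400 C.
I = Q/t = 525400 / 102600 s = 5.12 A.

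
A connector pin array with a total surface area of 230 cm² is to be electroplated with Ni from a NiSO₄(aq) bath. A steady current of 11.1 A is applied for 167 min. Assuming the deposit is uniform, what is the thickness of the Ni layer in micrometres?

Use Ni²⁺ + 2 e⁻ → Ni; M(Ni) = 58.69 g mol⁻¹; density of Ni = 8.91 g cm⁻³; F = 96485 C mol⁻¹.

165 μm

Q = I·t = 11.10 × 10020 = 111200 C; n(e⁻) = 1.153 mol.
n(Ni) = n(e⁻)/2 = 0.5764 mol, so m = 0.5764 × 58.69 = 33.83 g.
Volume = m/ρ = 33.83 / 8.91 = 3.797 cm³.
Thickness = V/A = 3.797 / 230 = 0.0165 cm = 165 μm.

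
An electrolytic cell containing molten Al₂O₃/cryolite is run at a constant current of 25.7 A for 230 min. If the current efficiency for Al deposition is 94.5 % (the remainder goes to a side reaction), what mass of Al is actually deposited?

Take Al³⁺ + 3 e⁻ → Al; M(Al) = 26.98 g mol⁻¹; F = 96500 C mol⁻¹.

31.2 g

Q = I·t = 25.70 × 13800 = 354700 C.
n(e⁻) = 354700/96500 = 3.675 mol; theoretically n(Al) = 3.675/3 = 1.225 mol, m_theo = 33.05 g.
At 94.5 % efficiency, m_actual = 0.945 × 33.05 = 31.2 g.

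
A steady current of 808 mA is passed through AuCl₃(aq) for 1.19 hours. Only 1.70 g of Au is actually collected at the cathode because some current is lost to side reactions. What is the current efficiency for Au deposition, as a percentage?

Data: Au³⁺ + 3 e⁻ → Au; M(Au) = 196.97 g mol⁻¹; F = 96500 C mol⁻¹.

72.2 %

Q = I·t = 0.8080 × 4284.0 = 3461 C; n(e⁻) = 3461/96500 = 0.03587 mol.
Theoretical n(Au) = n(e⁻)/3 = 0.01196 mol, i.e. m_theo = 0.01196 × 196.97 = 2.355 g.
Efficiency = m_actual / m_theo = 1.70 / 2.355 = 72.2 %.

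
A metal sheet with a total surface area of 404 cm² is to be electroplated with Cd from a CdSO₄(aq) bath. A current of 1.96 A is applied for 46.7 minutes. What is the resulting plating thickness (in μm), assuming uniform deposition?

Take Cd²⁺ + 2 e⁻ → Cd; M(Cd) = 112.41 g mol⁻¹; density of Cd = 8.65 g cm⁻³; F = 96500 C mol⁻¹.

9.15 μm

Q = I·t = 1.960 × 2802.0 = 5492 C; n(e⁻) = 0.05691 mol.
n(Cd) = n(e⁻)/2 = 0.02846 mol, so m = 0.02846 × 112.41 = 3.199 g.
Volume = m/ρ = 3.199 / 8.65 = 0.3698 cm³.
Thickness = V/A = 0.3698 / 404 = 9.15 × 10⁻⁴ cm = 9.15 μm.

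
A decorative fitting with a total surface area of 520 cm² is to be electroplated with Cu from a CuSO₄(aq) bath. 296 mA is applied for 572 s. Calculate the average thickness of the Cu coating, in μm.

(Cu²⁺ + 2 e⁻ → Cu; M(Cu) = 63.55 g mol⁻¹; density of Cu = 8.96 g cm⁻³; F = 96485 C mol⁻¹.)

Q = I·t = 0.2960 × 572.00 = 169.3 C; n(e⁻) = 0.001755 mol.
n(Cu) = n(e⁻)/2 = 0.0008774 mol, so m = 0.0008774 × 63.55 = 0.05576 g.
Volume = m/ρ = 0.05576 / 8.96 = 0.006223 cm³.
Thickness = V/A = 0.006223 / 520 = 1.20 × 10⁻⁵ cm = 0.120 μm.

0.120 μm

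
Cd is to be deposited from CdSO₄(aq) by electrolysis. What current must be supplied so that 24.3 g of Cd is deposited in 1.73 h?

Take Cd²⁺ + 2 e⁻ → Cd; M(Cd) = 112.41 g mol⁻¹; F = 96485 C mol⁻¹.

6.70 A

n(Cd) = 24.3 / 112.41 = 0.2162 mol.
n(e⁻) = 2 × 0.2162 = 0.4323 mol.
Q = n(e⁻)·F = 0.4323 × 96485 = 41710 C.
I = Q/t = 41710 / 6228.0 s = 6.70 A.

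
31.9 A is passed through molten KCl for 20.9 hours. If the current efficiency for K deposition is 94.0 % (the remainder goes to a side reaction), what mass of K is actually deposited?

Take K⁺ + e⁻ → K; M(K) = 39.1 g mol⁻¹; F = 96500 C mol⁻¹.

Q = I·t = 31.90 × 75240 = 2400000 C.
n(e⁻) = 2400000/96500 = 24.87 mol; theoretically n(K) = 24.87/1 = 24.87 mol, m_theo = 972.5 g.
At 94.0 % efficiency, m_actual = 0.940 × 972.5 = 914 g.

914 g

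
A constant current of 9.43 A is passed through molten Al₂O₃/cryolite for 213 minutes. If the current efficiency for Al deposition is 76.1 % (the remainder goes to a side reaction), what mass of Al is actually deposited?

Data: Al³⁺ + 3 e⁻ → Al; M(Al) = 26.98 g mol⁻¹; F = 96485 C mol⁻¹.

Q = I·t = 9.430 × 12780 = 120500 C.
n(e⁻) = 120500/96485 = 1.249 mol; theoretically n(Al) = 1.249/3 = 0.4164 mol, m_theo = 11.23 g.
At 76.1 % efficiency, m_actual = 0.761 × 11.23 = 8.55 g.

8.55 g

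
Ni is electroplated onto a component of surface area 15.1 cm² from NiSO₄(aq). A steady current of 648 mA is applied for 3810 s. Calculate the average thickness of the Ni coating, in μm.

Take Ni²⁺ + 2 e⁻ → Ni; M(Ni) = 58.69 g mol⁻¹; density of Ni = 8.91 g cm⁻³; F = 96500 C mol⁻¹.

55.8 μm

Q = I·t = 0.6480 × 3810.0 = 2469 C; n(e⁻) = 0.02558 mol.
n(Ni) = n(e⁻)/2 = 0.01279 mol, so m = 0.01279 × 58.69 = 0.7508 g.
Volume = m/ρ = 0.7508 / 8.91 = 0.08426 cm³.
Thickness = V/A = 0.08426 / 15.1 = 0.00558 cm = 55.8 μm.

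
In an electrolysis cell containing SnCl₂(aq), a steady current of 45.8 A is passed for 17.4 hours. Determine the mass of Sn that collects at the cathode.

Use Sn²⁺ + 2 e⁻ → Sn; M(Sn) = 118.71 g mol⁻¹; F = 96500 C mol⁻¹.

Q = I·t = 45.80 A × 62640 s = 2869000 C.
n(e⁻) = Q/F = 2869000 / 96500 = 29.73 mol.
Sn²⁺ + 2 e⁻ → Sn, so n(Sn) = n(e⁻)/2 = 14.86 mol.
m = n·M = 14.86 × 118.71 = 1760 g.

1760 g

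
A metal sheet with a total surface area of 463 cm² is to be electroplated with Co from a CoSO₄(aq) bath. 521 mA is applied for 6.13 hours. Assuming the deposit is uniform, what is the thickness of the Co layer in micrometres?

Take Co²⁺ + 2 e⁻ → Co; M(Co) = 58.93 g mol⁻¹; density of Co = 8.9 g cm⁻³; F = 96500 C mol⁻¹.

8.52 μm

Q = I·t = 0.5210 × 22068 = 11500 C; n(e⁻) = 0.1191 mol.
n(Co) = n(e⁻)/2 = 0.05957 mol, so m = 0.05957 × 58.93 = 3.511 g.
Volume = m/ρ = 3.511 / 8.9 = 0.3944 cm³.
Thickness = V/A = 0.3944 / 463 = 8.52 × 10⁻⁴ cm = 8.52 μm.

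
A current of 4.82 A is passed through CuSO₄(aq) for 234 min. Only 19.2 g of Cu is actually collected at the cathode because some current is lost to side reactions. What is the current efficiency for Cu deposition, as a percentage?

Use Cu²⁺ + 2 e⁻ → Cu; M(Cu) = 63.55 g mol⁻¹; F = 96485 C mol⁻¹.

86.2 %

Q = I·t = 4.820 × 14040 = 67670 C; n(e⁻) = 67670/96485 = 0.7014 mol.
Theoretical n(Cu) = n(e⁻)/2 = 0.3507 mol, i.e. m_theo = 0.3507 × 63.55 = 22.29 g.
Efficiency = m_actual / m_theo = 19.2 / 22.29 = 86.2 %.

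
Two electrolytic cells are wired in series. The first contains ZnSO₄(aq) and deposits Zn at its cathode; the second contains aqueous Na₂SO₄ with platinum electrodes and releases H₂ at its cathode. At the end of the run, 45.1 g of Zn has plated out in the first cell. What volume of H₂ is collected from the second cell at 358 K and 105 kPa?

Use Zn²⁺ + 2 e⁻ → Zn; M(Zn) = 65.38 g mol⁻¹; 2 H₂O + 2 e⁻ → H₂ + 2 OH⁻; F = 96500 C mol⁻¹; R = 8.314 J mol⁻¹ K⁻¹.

n(Zn) = 45.1 / 65.38 = 0.6898 mol, so n(e⁻) = 2 × 0.6898 = 1.380 mol.
The cells are in series, so the same 1.380 mol of electrons passes through the second cell.
2 H₂O + 2 e⁻ → H₂ + 2 OH⁻ — 2 mol e⁻ per mol H₂, so n(H₂) = 1.380/2 = 0.6898 mol.
V = nRT/P = (0.6898 × 8.314 × 358) / (105 × 10³) = 0.0196 m³ = 19.6 L.

19.6 L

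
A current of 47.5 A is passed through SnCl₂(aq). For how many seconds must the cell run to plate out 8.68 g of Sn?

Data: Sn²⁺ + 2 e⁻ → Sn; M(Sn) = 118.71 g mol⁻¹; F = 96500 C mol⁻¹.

297 s

n(Sn) = m/M = 8.68 / 118.71 = 0.07312 mol.
Each Sn atom requires 2 electrons, so n(e⁻) = 2 × 0.07312 = 0.1462 mol.
Q = n(e⁻)·F = 0.1462 × 96500 = 14110 C.
t = Q/I = 14110 / 47.50 A = 297.1 s.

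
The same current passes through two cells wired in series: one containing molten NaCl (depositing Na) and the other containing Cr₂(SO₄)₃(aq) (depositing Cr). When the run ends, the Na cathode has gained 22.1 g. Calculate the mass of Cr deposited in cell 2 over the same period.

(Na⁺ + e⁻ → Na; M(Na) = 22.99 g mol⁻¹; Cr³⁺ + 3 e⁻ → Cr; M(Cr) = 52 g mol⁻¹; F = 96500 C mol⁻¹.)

16.7 g

n(Na) = 22.1 / 22.99 = 0.9613 mol.
Since Na⁺ + e⁻ → Na, n(e⁻) passed = 1 × 0.9613 = 0.9613 mol.
Cells in series carry the same charge, so the same 0.9613 mol of electrons passes through cell 2.
Cr³⁺ + 3 e⁻ → Cr, so n(Cr) = 0.9613 / 3 = 0.3204 mol.
m(Cr) = 0.3204 × 52 = 16.7 g.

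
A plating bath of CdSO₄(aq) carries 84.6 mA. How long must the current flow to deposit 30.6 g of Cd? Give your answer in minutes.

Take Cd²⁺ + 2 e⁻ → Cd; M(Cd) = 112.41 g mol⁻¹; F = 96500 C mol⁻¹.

n(Cd) = m/M = 30.6 / 112.41 = 0.2722 mol.
Each Cd atom requires 2 electrons, so n(e⁻) = 2 × 0.2722 = 0.5444 mol.
Q = n(e⁻)·F = 0.5444 × 96500 = 52540 C.
t = Q/I = 52540 / 0.08460 A = 621000 s = 10400 min.

10400 min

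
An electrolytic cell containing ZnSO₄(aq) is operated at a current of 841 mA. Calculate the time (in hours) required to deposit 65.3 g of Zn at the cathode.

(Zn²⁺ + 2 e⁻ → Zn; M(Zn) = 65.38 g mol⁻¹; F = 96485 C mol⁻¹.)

63.7 h

n(Zn) = m/M = 65.3 / 65.38 = 0.9988 mol.
Each Zn atom requires 2 electrons, so n(e⁻) = 2 × 0.9988 = 1.998 mol.
Q = n(e⁻)·F = 1.998 × 96485 = 192700 C.
t = Q/I = 192700 / 0.8410 A = 229200 s = 63.7 h.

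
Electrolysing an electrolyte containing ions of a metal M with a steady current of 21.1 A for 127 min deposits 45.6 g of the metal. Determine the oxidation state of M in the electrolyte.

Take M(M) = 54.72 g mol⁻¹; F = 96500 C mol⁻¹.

+2

Q = I·t = 21.10 A × 7620.0 s = 160800 C, so n(e⁻) = 160800/96500 = 1.666 mol.
n(M) deposited = 45.6 / 54.72 = 0.8333 mol.
Electrons per atom = n(e⁻)/n(M) = 1.666 / 0.8333 = 2.00 ≈ 2, so the ion is M²⁺.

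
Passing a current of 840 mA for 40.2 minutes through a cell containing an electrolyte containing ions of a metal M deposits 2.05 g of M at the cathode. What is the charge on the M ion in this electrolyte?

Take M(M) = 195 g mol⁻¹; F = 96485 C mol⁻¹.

Q = I·t = 0.8400 A × 2412.0 s = 2026 C, so n(e⁻) = 2026/96485 = 0.02100 mol.
n(M) deposited = 2.05 / 195 = 0.01051 mol.
Electrons per atom = n(e⁻)/n(M) = 0.02100 / 0.01051 = 2.00 ≈ 2, so the ion is M²⁺.

+2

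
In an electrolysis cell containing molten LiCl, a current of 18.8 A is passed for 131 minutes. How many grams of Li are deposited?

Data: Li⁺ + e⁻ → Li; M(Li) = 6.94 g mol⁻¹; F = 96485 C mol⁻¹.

Q = I·t = 18.80 A × 7860.0 s = 147800 C.
n(e⁻) = Q/F = 147800 / 96485 = 1.532 mol.
Li⁺ + e⁻ → Li, so n(Li) = n(e⁻)/1 = 1.532 mol.
m = n·M = 1.532 × 6.94 = 10.6 g.

10.6 g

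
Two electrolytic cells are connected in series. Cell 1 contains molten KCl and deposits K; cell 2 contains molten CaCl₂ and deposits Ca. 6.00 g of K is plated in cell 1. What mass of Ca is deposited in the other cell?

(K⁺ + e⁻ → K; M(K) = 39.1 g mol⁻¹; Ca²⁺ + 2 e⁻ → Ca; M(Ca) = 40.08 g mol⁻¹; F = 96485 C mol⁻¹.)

n(K) = 6.00 / 39.1 = 0.1535 mol.
Since K⁺ + e⁻ → K, n(e⁻) passed = 1 × 0.1535 = 0.1535 mol.
Cells in series carry the same charge, so the same 0.1535 mol of electrons passes through cell 2.
Ca²⁺ + 2 e⁻ → Ca, so n(Ca) = 0.1535 / 2 = 0.07673 mol.
m(Ca) = 0.07673 × 40.08 = 3.08 g.

3.08 g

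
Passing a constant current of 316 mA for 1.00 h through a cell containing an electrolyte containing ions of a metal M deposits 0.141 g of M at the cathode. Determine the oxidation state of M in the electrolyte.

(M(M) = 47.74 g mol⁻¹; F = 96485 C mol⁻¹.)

Q = I·t = 0.3160 A × 3600.0 s = 1138 C, so n(e⁻) = 1138/96485 = 0.01179 mol.
n(M) deposited = 0.141 / 47.74 = 0.002953 mol.
Electrons per atom = n(e⁻)/n(M) = 0.01179 / 0.002953 = 3.99 ≈ 4, so the ion is M⁴⁺.

+4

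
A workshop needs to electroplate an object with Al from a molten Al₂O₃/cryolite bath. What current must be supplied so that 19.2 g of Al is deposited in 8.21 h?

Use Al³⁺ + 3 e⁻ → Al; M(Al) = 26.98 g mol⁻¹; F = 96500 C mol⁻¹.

n(Al) = 19.2 / 26.98 = 0.7116 mol.
n(e⁻) = 3 × 0.7116 = 2.135 mol.
Q = n(e⁻)·F = 2.135 × 96500 = 206000 C.
I = Q/t = 206000 / 29556 s = 6.97 A.

6.97 A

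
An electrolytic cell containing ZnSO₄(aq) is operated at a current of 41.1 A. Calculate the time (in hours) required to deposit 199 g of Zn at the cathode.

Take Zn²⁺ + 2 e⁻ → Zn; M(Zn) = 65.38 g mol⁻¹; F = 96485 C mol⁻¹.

3.97 h

n(Zn) = m/M = 199 / 65.38 = 3.044 mol.
Each Zn atom requires 2 electrons, so n(e⁻) = 2 × 3.044 = 6.087 mol.
Q = n(e⁻)·F = 6.087 × 96485 = 587400 C.
t = Q/I = 587400 / 41.10 A = 14290 s = 3.97 h.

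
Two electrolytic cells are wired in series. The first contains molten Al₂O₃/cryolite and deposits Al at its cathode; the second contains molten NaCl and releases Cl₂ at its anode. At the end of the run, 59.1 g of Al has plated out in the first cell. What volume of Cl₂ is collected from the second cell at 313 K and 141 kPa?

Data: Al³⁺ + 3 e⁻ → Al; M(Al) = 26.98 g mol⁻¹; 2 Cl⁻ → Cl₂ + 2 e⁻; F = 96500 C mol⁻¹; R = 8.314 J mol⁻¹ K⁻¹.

60.6 L

n(Al) = 59.1 / 26.98 = 2.191 mol, so n(e⁻) = 3 × 2.191 = 6.572 mol.
The cells are in series, so the same 6.572 mol of electrons passes through the second cell.
2 Cl⁻ → Cl₂ + 2 e⁻ — 2 mol e⁻ per mol Cl₂, so n(Cl₂) = 6.572/2 = 3.286 mol.
V = nRT/P = (3.286 × 8.314 × 313) / (141 × 10³) = 0.0606 m³ = 60.6 L.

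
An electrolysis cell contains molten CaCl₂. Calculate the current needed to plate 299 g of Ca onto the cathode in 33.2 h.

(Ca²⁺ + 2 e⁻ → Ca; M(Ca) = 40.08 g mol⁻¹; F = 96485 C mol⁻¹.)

12.0 A

n(Ca) = 299 / 40.08 = 7.460 mol.
n(e⁻) = 2 × 7.460 = 14.92 mol.
Q = n(e⁻)·F = 14.92 × 96485 = 1440000 C.
I = Q/t = 1440000 / 119520 s = 12.0 A.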